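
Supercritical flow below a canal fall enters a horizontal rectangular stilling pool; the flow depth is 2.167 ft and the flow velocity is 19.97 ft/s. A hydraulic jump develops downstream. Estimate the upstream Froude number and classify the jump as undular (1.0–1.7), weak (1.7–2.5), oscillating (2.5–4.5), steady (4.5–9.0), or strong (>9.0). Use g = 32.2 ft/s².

Fr₁ = 2.391; weak jump

Fr₁ = V₁/√(g·y₁) = 19.97/√(32.2×2.167) = 2.391.
Fr₁ = 2.391 lies in the weak range.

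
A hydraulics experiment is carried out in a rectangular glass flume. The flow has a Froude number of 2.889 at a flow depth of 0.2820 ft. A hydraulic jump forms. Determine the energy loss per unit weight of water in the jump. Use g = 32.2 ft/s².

Fr₁ = 2.889 (given).
From the momentum equation for a rectangular channel, y₂/y₁ = ½[√(1 + 8Fr₁²) − 1] = ½[√67.771 − 1] = 3.616.
y₂ = 3.616 × 0.2820 = 1.020 ft.
Head loss: ΔE = (y₂ − y₁)³/(4y₁y₂) = (1.020 − 0.2820)³/(4×0.2820×1.020) = 0.4015/1.150 = 0.3491 ft.

ΔE = 0.3491 ft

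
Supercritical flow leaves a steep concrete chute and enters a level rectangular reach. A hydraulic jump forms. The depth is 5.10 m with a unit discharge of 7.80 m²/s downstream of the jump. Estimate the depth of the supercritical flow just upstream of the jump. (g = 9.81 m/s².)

y₁ = 0.439 m

V₂ = q/y₂ = 7.80/5.10 = 1.53 m/s; Fr₂ = V₂/√(g·y₂) = 0.216.
Since the conjugate-depth ratio holds either way, y₁/y₂ = ½[√(1 + 8Fr₂²) − 1] = ½[√1.374 − 1] = 0.0861.
y₁ = 0.0861 × 5.10 = 0.439 m.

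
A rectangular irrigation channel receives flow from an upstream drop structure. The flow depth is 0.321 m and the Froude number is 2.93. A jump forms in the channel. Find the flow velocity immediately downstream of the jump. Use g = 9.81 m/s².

Fr₁ = 2.93 (given).
Sequent-depth ratio: y₂/y₁ = ½[√(1 + 8Fr₁²) − 1] = ½[√69.68 − 1] = 3.67.
y₂ = 3.67 × 0.321 = 1.18 m.
V₁ = Fr₁·√(g·y₁) = 2.93×√(9.81×0.321) = 5.20 m/s; q = V₁·y₁ = 1.67 m²/s.
V₂ = q/y₂ = 1.67/1.18 = 1.42 m/s.

V₂ = 1.42 m/s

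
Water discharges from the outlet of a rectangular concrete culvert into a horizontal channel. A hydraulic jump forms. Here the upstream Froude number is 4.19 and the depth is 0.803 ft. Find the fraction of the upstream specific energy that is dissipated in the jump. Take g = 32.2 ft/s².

Fr₁ = 4.19 (given).
Sequent-depth ratio: y₂/y₁ = ½[√(1 + 8Fr₁²) − 1] = ½[√141.4 − 1] = 5.45.
y₂ = 5.45 × 0.803 = 4.37 ft.
E₁ = y₁(1 + Fr₁²/2) = 0.803×(1 + 4.19²/2) = 7.85 ft. ΔE = (y₂ − y₁)³/(4y₁y₂) = 3.24 ft. ΔE/E₁ = 3.24/7.85 = 0.413.

ΔE/E₁ = 0.413 (41.3%)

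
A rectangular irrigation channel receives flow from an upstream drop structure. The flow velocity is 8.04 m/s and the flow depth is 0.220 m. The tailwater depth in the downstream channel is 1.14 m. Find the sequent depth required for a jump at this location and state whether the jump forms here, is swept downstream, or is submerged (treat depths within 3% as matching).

Fr₁ = V₁/√(g·y₁) = 8.04/√(9.81×0.220) = 5.47.
Conjugate-depth relation: y₂/y₁ = ½[√(1 + 8Fr₁²) − 1] = ½[√240.6 − 1] = 7.26.
y₂ = 7.26 × 0.220 = 1.60 m.
Tailwater y_tw = 1.14 m: y_tw < y₂, so the jump is swept downstream.

y₂ = 1.60 m; the jump is swept downstream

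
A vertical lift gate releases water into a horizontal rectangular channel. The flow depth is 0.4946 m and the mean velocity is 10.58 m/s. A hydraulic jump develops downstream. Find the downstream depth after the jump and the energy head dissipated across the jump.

Fr₁ = V₁/√(g·y₁) = 10.58/√(9.81×0.4946) = 4.803.
Conjugate-depth relation: y₂/y₁ = ½[√(1 + 8Fr₁²) − 1] = ½[√185.56 − 1] = 6.311.
y₂ = 6.311 × 0.4946 = 3.121 m.
Head loss: ΔE = (y₂ − y₁)³/(4y₁y₂) = (3.121 − 0.4946)³/(4×0.4946×3.121) = 18.13/6.175 = 2.935 m.

y₂ = 3.121 m; ΔE = 2.935 m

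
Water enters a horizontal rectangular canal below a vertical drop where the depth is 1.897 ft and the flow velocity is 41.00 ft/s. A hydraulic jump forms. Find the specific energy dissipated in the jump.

Fr₁ = V₁/√(g·y₁) = 41.00/√(32.2×1.897) = 5.246.
From the momentum equation for a rectangular channel, y₂/y₁ = ½[√(1 + 8Fr₁²) − 1] = ½[√221.16 − 1] = 6.936.
y₂ = 6.936 × 1.897 = 13.16 ft.
q = V₁·y₁ = 41.00 × 1.897 = 77.78 ft²/s. V₂ = q/y₂ = 77.78/13.16 = 5.911 ft/s. E₁ = y₁ + V₁²/2g = 28.00 ft; E₂ = y₂ + V₂²/2g = 13.70 ft. ΔE = E₁ − E₂ = 14.30 ft.

ΔE = 14.30 ft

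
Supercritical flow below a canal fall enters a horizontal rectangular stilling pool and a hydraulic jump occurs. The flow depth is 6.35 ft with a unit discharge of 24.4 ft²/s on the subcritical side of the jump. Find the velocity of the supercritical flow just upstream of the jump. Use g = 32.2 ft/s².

V₁ = 30.0 ft/s

V₂ = q/y₂ = 24.4/6.35 = 3.84 ft/s; Fr₂ = V₂/√(g·y₂) = 0.269.
Since the conjugate-depth ratio holds either way, y₁/y₂ = ½[√(1 + 8Fr₂²) − 1] = ½[√1.578 − 1] = 0.128.
y₁ = 0.128 × 6.35 = 0.813 ft.
V₁ = q/y₁ = 24.4/0.813 = 30.0 ft/s.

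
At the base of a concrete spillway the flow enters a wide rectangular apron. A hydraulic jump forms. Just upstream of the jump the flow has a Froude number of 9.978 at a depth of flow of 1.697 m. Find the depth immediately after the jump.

y₂ = 23.11 m

Fr₁ = 9.978 (given).
By Bélanger, y₂/y₁ = ½[√(1 + 8Fr₁²) − 1] = ½[√797.48 − 1] = 13.62.
y₂ = 13.62 × 1.697 = 23.11 m.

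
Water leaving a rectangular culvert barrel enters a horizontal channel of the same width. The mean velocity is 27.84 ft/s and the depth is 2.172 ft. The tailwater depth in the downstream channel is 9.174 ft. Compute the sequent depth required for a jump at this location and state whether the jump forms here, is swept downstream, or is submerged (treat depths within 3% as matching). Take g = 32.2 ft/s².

Fr₁ = V₁/√(g·y₁) = 27.84/√(32.2×2.172) = 3.329.
Conjugate-depth relation: y₂/y₁ = ½[√(1 + 8Fr₁²) − 1] = ½[√89.657 − 1] = 4.234.
y₂ = 4.234 × 2.172 = 9.197 ft.
Tailwater y_tw = 9.174 ft: y_tw ≈ y₂, so the jump forms here.

y₂ = 9.197 ft; the jump forms here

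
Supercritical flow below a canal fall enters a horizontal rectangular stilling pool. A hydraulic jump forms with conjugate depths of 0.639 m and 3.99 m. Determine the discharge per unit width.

q = 7.61 m²/s

For a rectangular channel the momentum equation gives q² = ½·g·y₁·y₂·(y₁ + y₂) = ½×9.81×0.639×3.99×4.63 = 57.9.
q = √57.9 = 7.61 m²/s.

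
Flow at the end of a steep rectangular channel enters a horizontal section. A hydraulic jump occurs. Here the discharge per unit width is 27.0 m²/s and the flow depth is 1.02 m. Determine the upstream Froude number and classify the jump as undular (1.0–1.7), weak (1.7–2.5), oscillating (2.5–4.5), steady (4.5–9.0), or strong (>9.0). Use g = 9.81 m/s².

Fr₁ = 8.37; steady jump

V₁ = q/y₁ = 27.0/1.02 = 26.5 m/s. Fr₁ = V₁/√(g·y₁) = 26.5/√(9.81×1.02) = 8.37.
Fr₁ = 8.37 lies in the steady range.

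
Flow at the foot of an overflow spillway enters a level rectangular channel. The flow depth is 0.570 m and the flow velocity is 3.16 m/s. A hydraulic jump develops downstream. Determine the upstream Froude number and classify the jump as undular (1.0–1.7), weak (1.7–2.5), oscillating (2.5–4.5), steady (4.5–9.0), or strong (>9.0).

Fr₁ = V₁/√(g·y₁) = 3.16/√(9.81×0.570) = 1.34.
Fr₁ = 1.34 lies in the undular range.

Fr₁ = 1.34; undular jump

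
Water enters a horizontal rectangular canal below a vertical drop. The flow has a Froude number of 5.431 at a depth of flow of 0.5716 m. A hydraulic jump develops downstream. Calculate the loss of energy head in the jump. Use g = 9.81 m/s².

Fr₁ = 5.431 (given).
Bélanger equation: y₂/y₁ = ½[√(1 + 8Fr₁²) − 1] = ½[√236.97 − 1] = 7.197.
y₂ = 7.197 × 0.5716 = 4.114 m.
Head loss: ΔE = (y₂ − y₁)³/(4y₁y₂) = (4.114 − 0.5716)³/(4×0.5716×4.114) = 44.44/9.406 = 4.725 m.

ΔE = 4.725 m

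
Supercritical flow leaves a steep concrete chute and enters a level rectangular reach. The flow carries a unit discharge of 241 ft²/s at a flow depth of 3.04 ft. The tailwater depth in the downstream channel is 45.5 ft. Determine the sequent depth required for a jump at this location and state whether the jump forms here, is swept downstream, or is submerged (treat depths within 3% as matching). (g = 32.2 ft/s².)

V₁ = q/y₁ = 241/3.04 = 79.3 ft/s. Fr₁ = V₁/√(g·y₁) = 79.3/√(32.2×3.04) = 8.01.
Conjugate-depth relation: y₂/y₁ = ½[√(1 + 8Fr₁²) − 1] = ½[√514.6 − 1] = 10.8.
y₂ = 10.8 × 3.04 = 33.0 ft.
Tailwater y_tw = 45.5 ft: y_tw > y₂, so the jump is submerged.

y₂ = 33.0 ft; the jump is submerged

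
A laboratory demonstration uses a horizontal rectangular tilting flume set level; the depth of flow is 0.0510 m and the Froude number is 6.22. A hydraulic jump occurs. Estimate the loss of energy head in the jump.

ΔE = 0.599 m

Fr₁ = 6.22 (given).
Bélanger equation: y₂/y₁ = ½[√(1 + 8Fr₁²) − 1] = ½[√310.5 − 1] = 8.31.
y₂ = 8.31 × 0.0510 = 0.424 m.
V₁ = Fr₁·√(g·y₁) = 6.22×√(9.81×0.0510) = 4.40 m/s; q = V₁·y₁ = 0.224 m²/s. V₂ = q/y₂ = 0.224/0.424 = 0.529 m/s. E₁ = y₁ + V₁²/2g = 1.04 m; E₂ = y₂ + V₂²/2g = 0.438 m. ΔE = E₁ − E₂ = 0.599 m.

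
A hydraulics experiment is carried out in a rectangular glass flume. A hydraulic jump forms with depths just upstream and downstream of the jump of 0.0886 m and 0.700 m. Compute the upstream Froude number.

Fr₁ = 5.93

For a rectangular channel the momentum equation gives q² = ½·g·y₁·y₂·(y₁ + y₂) = ½×9.81×0.0886×0.700×0.789 = 0.240.
q = √0.240 = 0.490 m²/s.
V₁ = q/y₁ = 5.53 m/s; Fr₁ = V₁/√(g·y₁) = 5.93.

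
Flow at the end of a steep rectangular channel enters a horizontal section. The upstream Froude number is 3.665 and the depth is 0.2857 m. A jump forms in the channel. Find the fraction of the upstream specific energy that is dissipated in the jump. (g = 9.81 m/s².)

Fr₁ = 3.665 (given).
By Bélanger, y₂/y₁ = ½[√(1 + 8Fr₁²) − 1] = ½[√108.46 − 1] = 4.707.
y₂ = 4.707 × 0.2857 = 1.345 m.
E₁ = y₁(1 + Fr₁²/2) = 0.2857×(1 + 3.665²/2) = 2.204 m. ΔE = (y₂ − y₁)³/(4y₁y₂) = 0.7731 m. ΔE/E₁ = 0.7731/2.204 = 0.351.

ΔE/E₁ = 0.351 (35.1%)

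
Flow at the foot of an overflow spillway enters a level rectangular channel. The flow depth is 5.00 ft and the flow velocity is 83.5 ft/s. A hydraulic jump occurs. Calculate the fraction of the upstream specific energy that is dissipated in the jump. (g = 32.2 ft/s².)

ΔE/E₁ = 0.598 (59.8%)

Fr₁ = V₁/√(g·y₁) = 83.5/√(32.2×5.00) = 6.58.
By Bélanger, y₂/y₁ = ½[√(1 + 8Fr₁²) − 1] = ½[√347.4 − 1] = 8.82.
y₂ = 8.82 × 5.00 = 44.1 ft.
E₁ = y₁ + V₁²/2g = 113 ft. ΔE = (y₂ − y₁)³/(4y₁y₂) = 67.8 ft. ΔE/E₁ = 67.8/113 = 0.598.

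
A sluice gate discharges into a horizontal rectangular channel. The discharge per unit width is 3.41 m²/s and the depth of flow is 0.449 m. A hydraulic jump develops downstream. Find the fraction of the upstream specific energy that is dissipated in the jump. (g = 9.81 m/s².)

V₁ = q/y₁ = 3.41/0.449 = 7.59 m/s. Fr₁ = V₁/√(g·y₁) = 7.59/√(9.81×0.449) = 3.62.
Bélanger equation: y₂/y₁ = ½[√(1 + 8Fr₁²) − 1] = ½[√105.8 − 1] = 4.64.
y₂ = 4.64 × 0.449 = 2.08 m.
E₁ = y₁ + V₁²/2g = 3.39 m. ΔE = (y₂ − y₁)³/(4y₁y₂) = 1.17 m. ΔE/E₁ = 1.17/3.39 = 0.345.

ΔE/E₁ = 0.345 (34.5%)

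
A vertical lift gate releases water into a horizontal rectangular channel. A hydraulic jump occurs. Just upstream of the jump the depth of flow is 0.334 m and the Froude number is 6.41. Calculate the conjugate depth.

y₂ = 2.87 m

Fr₁ = 6.41 (given).
Conjugate-depth relation: y₂/y₁ = ½[√(1 + 8Fr₁²) − 1] = ½[√329.7 − 1] = 8.58.
y₂ = 8.58 × 0.334 = 2.87 m.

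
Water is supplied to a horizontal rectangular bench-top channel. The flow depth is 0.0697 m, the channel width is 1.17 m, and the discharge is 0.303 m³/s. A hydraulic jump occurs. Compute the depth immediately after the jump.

y₂ = 0.409 m

q = Q/b = 0.303/1.17 = 0.259 m²/s; V₁ = q/y₁ = 3.72 m/s. Fr₁ = V₁/√(g·y₁) = 4.49.
From the momentum equation for a rectangular channel, y₂/y₁ = ½[√(1 + 8Fr₁²) − 1] = ½[√162.5 − 1] = 5.87.
y₂ = 5.87 × 0.0697 = 0.409 m.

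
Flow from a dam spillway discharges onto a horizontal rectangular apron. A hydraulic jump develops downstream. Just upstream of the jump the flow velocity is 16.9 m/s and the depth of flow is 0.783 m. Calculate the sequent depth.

Fr₁ = V₁/√(g·y₁) = 16.9/√(9.81×0.783) = 6.10.
By Bélanger, y₂/y₁ = ½[√(1 + 8Fr₁²) − 1] = ½[√298.5 − 1] = 8.14.
y₂ = 8.14 × 0.783 = 6.37 m.

y₂ = 6.37 m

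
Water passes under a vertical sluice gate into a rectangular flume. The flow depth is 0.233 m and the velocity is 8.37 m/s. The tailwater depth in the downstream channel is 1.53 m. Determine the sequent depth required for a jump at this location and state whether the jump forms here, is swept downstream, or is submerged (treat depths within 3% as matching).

y₂ = 1.71 m; the jump is swept downstream

Fr₁ = V₁/√(g·y₁) = 8.37/√(9.81×0.233) = 5.54.
Conjugate-depth relation: y₂/y₁ = ½[√(1 + 8Fr₁²) − 1] = ½[√246.2 − 1] = 7.35.
y₂ = 7.35 × 0.233 = 1.71 m.
Tailwater y_tw = 1.53 m: y_tw < y₂, so the jump is swept downstream.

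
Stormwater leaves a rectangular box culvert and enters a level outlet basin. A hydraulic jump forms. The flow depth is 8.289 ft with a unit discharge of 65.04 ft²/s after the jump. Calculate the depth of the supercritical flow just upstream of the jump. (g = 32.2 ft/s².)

V₂ = q/y₂ = 65.04/8.289 = 7.847 ft/s; Fr₂ = V₂/√(g·y₂) = 0.4803.
The Bélanger relation is symmetric: y₁/y₂ = ½[√(1 + 8Fr₂²) − 1] = ½[√2.8454 − 1] = 0.3434.
y₁ = 0.3434 × 8.289 = 2.847 ft.

y₁ = 2.847 ft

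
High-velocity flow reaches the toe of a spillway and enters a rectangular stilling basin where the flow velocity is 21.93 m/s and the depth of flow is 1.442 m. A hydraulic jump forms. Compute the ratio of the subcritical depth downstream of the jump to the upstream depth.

y₂/y₁ = 7.761

Fr₁ = V₁/√(g·y₁) = 21.93/√(9.81×1.442) = 5.831.
Bélanger equation: y₂/y₁ = ½[√(1 + 8Fr₁²) − 1] = ½[√272.98 − 1] = 7.761.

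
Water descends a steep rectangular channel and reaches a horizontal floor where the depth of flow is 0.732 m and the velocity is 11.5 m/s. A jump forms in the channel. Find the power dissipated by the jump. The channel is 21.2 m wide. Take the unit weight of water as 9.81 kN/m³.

P = 5541 kW

Fr₁ = V₁/√(g·y₁) = 11.5/√(9.81×0.732) = 4.29.
Sequent-depth ratio: y₂/y₁ = ½[√(1 + 8Fr₁²) − 1] = ½[√148.3 − 1] = 5.59.
y₂ = 5.59 × 0.732 = 4.09 m.
Head loss: ΔE = (y₂ − y₁)³/(4y₁y₂) = (4.09 − 0.732)³/(4×0.732×4.09) = 37.9/12.0 = 3.17 m.
q = V₁·y₁ = 11.5 × 0.732 = 8.42 m²/s. Q = q·b = 8.42 × 21.2 = 178 m³/s. P = γ·Q·ΔE = 9.81 × 178 × 3.17 = 5541 kW.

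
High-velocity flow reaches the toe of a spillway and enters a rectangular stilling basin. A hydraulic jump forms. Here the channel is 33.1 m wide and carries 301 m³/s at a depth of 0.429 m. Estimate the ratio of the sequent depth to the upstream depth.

y₂/y₁ = 14.1

q = Q/b = 301/33.1 = 9.09 m²/s; V₁ = q/y₁ = 21.2 m/s. Fr₁ = V₁/√(g·y₁) = 10.3.
Bélanger equation: y₂/y₁ = ½[√(1 + 8Fr₁²) − 1] = ½[√855.1 − 1] = 14.1.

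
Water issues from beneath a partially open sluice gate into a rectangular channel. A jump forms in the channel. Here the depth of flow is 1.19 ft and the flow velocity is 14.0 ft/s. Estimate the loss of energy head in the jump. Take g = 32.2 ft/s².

Fr₁ = V₁/√(g·y₁) = 14.0/√(32.2×1.19) = 2.26.
By Bélanger, y₂/y₁ = ½[√(1 + 8Fr₁²) − 1] = ½[√41.92 − 1] = 2.74.
y₂ = 2.74 × 1.19 = 3.26 ft.
Head loss: ΔE = (y₂ − y₁)³/(4y₁y₂) = (3.26 − 1.19)³/(4×1.19×3.26) = 8.84/15.5 = 0.570 ft.

ΔE = 0.570 ft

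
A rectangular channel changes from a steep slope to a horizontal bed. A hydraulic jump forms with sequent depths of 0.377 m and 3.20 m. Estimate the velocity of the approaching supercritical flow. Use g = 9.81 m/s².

V₁ = 12.2 m/s

For a rectangular channel the momentum equation gives q² = ½·g·y₁·y₂·(y₁ + y₂) = ½×9.81×0.377×3.20×3.58 = 21.2.
q = √21.2 = 4.60 m²/s.
V₁ = q/y₁ = 4.60/0.377 = 12.2 m/s.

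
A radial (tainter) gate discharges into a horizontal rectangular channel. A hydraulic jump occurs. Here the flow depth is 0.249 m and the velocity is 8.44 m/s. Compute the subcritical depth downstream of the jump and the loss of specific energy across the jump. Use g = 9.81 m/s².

y₂ = 1.78 m; ΔE = 2.03 m

Fr₁ = V₁/√(g·y₁) = 8.44/√(9.81×0.249) = 5.40.
Conjugate-depth relation: y₂/y₁ = ½[√(1 + 8Fr₁²) − 1] = ½[√234.3 − 1] = 7.15.
y₂ = 7.15 × 0.249 = 1.78 m.
Head loss: ΔE = (y₂ − y₁)³/(4y₁y₂) = (1.78 − 0.249)³/(4×0.249×1.78) = 3.60/1.77 = 2.03 m.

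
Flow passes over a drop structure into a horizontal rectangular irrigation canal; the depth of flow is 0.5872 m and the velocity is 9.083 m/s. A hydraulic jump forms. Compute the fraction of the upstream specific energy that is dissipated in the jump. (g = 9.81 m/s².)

Fr₁ = V₁/√(g·y₁) = 9.083/√(9.81×0.5872) = 3.784.
Sequent-depth ratio: y₂/y₁ = ½[√(1 + 8Fr₁²) − 1] = ½[√115.58 − 1] = 4.875.
y₂ = 4.875 × 0.5872 = 2.863 m.
E₁ = y₁ + V₁²/2g = 4.792 m. ΔE = (y₂ − y₁)³/(4y₁y₂) = 1.752 m. ΔE/E₁ = 1.752/4.792 = 0.366.

ΔE/E₁ = 0.366 (36.6%)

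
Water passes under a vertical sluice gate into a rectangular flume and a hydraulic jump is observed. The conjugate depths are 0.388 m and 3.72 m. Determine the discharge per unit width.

For a rectangular channel the momentum equation gives q² = ½·g·y₁·y₂·(y₁ + y₂) = ½×9.81×0.388×3.72×4.11 = 29.1.
q = √29.1 = 5.39 m²/s.

q = 5.39 m²/s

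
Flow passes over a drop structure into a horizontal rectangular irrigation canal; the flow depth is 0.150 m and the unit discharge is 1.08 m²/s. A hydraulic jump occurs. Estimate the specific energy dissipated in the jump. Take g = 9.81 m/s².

V₁ = q/y₁ = 1.08/0.150 = 7.20 m/s. Fr₁ = V₁/√(g·y₁) = 7.20/√(9.81×0.150) = 5.94.
Conjugate-depth relation: y₂/y₁ = ½[√(1 + 8Fr₁²) − 1] = ½[√282.8 − 1] = 7.91.
y₂ = 7.91 × 0.150 = 1.19 m.
Head loss: ΔE = (y₂ − y₁)³/(4y₁y₂) = (1.19 − 0.150)³/(4×0.150×1.19) = 1.11/0.712 = 1.56 m.

ΔE = 1.56 m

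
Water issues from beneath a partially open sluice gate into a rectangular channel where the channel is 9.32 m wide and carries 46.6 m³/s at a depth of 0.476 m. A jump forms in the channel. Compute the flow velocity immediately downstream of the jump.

V₂ = 1.64 m/s

q = Q/b = 46.6/9.32 = 5.00 m²/s; V₁ = q/y₁ = 10.5 m/s. Fr₁ = V₁/√(g·y₁) = 4.86.
From the momentum equation for a rectangular channel, y₂/y₁ = ½[√(1 + 8Fr₁²) − 1] = ½[√190.0 − 1] = 6.39.
y₂ = 6.39 × 0.476 = 3.04 m.
V₂ = q/y₂ = 5.00/3.04 = 1.64 m/s.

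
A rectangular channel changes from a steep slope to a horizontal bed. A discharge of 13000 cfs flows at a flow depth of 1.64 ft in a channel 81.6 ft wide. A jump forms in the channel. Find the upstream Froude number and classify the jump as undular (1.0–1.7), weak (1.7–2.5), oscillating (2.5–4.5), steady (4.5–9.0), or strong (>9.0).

q = Q/b = 13000/81.6 = 159 ft²/s; V₁ = q/y₁ = 97.1 ft/s. Fr₁ = V₁/√(g·y₁) = 13.4.
Fr₁ = 13.4 lies in the strong range.

Fr₁ = 13.4; strong jump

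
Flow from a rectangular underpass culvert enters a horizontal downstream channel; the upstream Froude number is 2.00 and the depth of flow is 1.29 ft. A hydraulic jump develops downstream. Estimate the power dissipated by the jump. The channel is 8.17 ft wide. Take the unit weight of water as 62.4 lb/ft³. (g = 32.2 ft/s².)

P = 5.41 hp

Fr₁ = 2.00 (given).
From the momentum equation for a rectangular channel, y₂/y₁ = ½[√(1 + 8Fr₁²) − 1] = ½[√33.00 − 1] = 2.37.
y₂ = 2.37 × 1.29 = 3.06 ft.
Head loss: ΔE = (y₂ − y₁)³/(4y₁y₂) = (3.06 − 1.29)³/(4×1.29×3.06) = 5.55/15.8 = 0.351 ft.
V₁ = Fr₁·√(g·y₁) = 2.00×√(32.2×1.29) = 12.9 ft/s; q = V₁·y₁ = 16.6 ft²/s. Q = q·b = 16.6 × 8.17 = 136 cfs. P = γ·Q·ΔE/550 = 62.4 × 136 × 0.351 / 550 = 5.41 hp.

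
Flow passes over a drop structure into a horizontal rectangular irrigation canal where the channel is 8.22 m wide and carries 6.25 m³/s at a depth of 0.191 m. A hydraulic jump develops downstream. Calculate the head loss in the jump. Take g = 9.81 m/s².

ΔE = 0.242 m

q = Q/b = 6.25/8.22 = 0.760 m²/s; V₁ = q/y₁ = 3.98 m/s. Fr₁ = V₁/√(g·y₁) = 2.91.
By Bélanger, y₂/y₁ = ½[√(1 + 8Fr₁²) − 1] = ½[√68.66 − 1] = 3.64.
y₂ = 3.64 × 0.191 = 0.696 m.
V₂ = q/y₂ = 0.760/0.696 = 1.09 m/s. E₁ = y₁ + V₁²/2g = 0.999 m; E₂ = y₂ + V₂²/2g = 0.757 m. ΔE = E₁ − E₂ = 0.242 m.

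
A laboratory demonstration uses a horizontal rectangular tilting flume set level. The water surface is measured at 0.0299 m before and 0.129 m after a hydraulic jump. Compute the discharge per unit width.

For a rectangular channel the momentum equation gives q² = ½·g·y₁·y₂·(y₁ + y₂) = ½×9.81×0.0299×0.129×0.159 = 0.00301.
q = √0.00301 = 0.0548 m²/s.

q = 0.0548 m²/s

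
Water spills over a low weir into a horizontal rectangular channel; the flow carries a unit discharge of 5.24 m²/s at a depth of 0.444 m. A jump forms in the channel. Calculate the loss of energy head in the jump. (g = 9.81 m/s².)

V₁ = q/y₁ = 5.24/0.444 = 11.8 m/s. Fr₁ = V₁/√(g·y₁) = 11.8/√(9.81×0.444) = 5.65.
Bélanger equation: y₂/y₁ = ½[√(1 + 8Fr₁²) − 1] = ½[√256.8 − 1] = 7.51.
y₂ = 7.51 × 0.444 = 3.34 m.
Head loss: ΔE = (y₂ − y₁)³/(4y₁y₂) = (3.34 − 0.444)³/(4×0.444×3.34) = 24.2/5.92 = 4.08 m.

ΔE = 4.08 m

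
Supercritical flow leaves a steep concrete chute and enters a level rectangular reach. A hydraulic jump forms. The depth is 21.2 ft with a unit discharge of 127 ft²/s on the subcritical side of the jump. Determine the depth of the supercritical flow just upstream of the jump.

y₁ = 2.03 ft

V₂ = q/y₂ = 127/21.2 = 5.99 ft/s; Fr₂ = V₂/√(g·y₂) = 0.229.
Applying the sequent-depth relation in reverse, y₁/y₂ = ½[√(1 + 8Fr₂²) − 1] = ½[√1.421 − 1] = 0.0959.
y₁ = 0.0959 × 21.2 = 2.03 ft.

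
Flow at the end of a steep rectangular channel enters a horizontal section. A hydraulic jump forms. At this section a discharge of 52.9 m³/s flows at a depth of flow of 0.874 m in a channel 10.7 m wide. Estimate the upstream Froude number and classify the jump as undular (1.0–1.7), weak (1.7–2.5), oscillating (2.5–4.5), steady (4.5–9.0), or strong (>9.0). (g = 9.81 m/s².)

Fr₁ = 1.93; weak jump

q = Q/b = 52.9/10.7 = 4.94 m²/s; V₁ = q/y₁ = 5.66 m/s. Fr₁ = V₁/√(g·y₁) = 1.93.
Fr₁ = 1.93 lies in the weak range.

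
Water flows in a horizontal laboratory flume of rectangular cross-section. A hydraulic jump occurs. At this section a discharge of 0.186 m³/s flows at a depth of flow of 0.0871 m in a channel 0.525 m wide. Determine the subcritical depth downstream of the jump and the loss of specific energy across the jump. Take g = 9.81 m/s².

q = Q/b = 0.186/0.525 = 0.354 m²/s; V₁ = q/y₁ = 4.07 m/s. Fr₁ = V₁/√(g·y₁) = 4.40.
By Bélanger, y₂/y₁ = ½[√(1 + 8Fr₁²) − 1] = ½[√155.9 − 1] = 5.74.
y₂ = 5.74 × 0.0871 = 0.500 m.
V₂ = q/y₂ = 0.354/0.500 = 0.708 m/s. E₁ = y₁ + V₁²/2g = 0.930 m; E₂ = y₂ + V₂²/2g = 0.526 m. ΔE = E₁ − E₂ = 0.405 m.

y₂ = 0.500 m; ΔE = 0.405 m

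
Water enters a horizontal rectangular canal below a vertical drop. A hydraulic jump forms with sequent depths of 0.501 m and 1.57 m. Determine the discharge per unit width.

For a rectangular channel the momentum equation gives q² = ½·g·y₁·y₂·(y₁ + y₂) = ½×9.81×0.501×1.57×2.07 = 7.99.
q = √7.99 = 2.83 m²/s.

q = 2.83 m²/s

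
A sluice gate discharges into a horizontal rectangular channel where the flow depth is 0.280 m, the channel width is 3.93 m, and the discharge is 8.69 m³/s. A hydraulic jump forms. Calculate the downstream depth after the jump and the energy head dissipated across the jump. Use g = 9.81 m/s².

q = Q/b = 8.69/3.93 = 2.21 m²/s; V₁ = q/y₁ = 7.90 m/s. Fr₁ = V₁/√(g·y₁) = 4.76.
From the momentum equation for a rectangular channel, y₂/y₁ = ½[√(1 + 8Fr₁²) − 1] = ½[√182.6 − 1] = 6.26.
y₂ = 6.26 × 0.280 = 1.75 m.
Head loss: ΔE = (y₂ − y₁)³/(4y₁y₂) = (1.75 − 0.280)³/(4×0.280×1.75) = 3.19/1.96 = 1.63 m.

y₂ = 1.75 m; ΔE = 1.63 m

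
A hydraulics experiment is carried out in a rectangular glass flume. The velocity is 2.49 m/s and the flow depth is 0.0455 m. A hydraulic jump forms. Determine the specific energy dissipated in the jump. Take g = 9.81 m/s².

Fr₁ = V₁/√(g·y₁) = 2.49/√(9.81×0.0455) = 3.73.
Bélanger equation: y₂/y₁ = ½[√(1 + 8Fr₁²) − 1] = ½[√112.1 − 1] = 4.79.
y₂ = 4.79 × 0.0455 = 0.218 m.
Head loss: ΔE = (y₂ − y₁)³/(4y₁y₂) = (0.218 − 0.0455)³/(4×0.0455×0.218) = 0.00515/0.0397 = 0.130 m.

ΔE = 0.130 m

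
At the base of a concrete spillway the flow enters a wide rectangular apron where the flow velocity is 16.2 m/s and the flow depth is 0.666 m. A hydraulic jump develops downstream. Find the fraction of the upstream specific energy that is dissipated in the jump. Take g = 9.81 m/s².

ΔE/E₁ = 0.585 (58.5%)

Fr₁ = V₁/√(g·y₁) = 16.2/√(9.81×0.666) = 6.34.
By Bélanger, y₂/y₁ = ½[√(1 + 8Fr₁²) − 1] = ½[√322.3 − 1] = 8.48.
y₂ = 8.48 × 0.666 = 5.65 m.
E₁ = y₁ + V₁²/2g = 14.0 m. ΔE = (y₂ − y₁)³/(4y₁y₂) = 8.21 m. ΔE/E₁ = 8.21/14.0 = 0.585.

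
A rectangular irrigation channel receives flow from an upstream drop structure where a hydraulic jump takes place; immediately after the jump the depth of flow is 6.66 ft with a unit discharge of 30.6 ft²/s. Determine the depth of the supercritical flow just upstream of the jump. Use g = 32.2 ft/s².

V₂ = q/y₂ = 30.6/6.66 = 4.59 ft/s; Fr₂ = V₂/√(g·y₂) = 0.314.
The Bélanger relation is symmetric: y₁/y₂ = ½[√(1 + 8Fr₂²) − 1] = ½[√1.788 − 1] = 0.168.
y₁ = 0.168 × 6.66 = 1.12 ft.

y₁ = 1.12 ft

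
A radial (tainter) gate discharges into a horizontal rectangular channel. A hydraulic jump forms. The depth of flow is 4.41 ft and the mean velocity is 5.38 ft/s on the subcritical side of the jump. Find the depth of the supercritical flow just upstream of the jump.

y₁ = 1.37 ft

Fr₂ = V₂/√(g·y₂) = 5.38/√(32.2×4.41) = 0.451.
Since the conjugate-depth ratio holds either way, y₁/y₂ = ½[√(1 + 8Fr₂²) − 1] = ½[√2.631 − 1] = 0.311.
y₁ = 0.311 × 4.41 = 1.37 ft.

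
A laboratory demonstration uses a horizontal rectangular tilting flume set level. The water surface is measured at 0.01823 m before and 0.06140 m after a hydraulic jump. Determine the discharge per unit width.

For a rectangular channel the momentum equation gives q² = ½·g·y₁·y₂·(y₁ + y₂) = ½×9.81×0.01823×0.06140×0.07963 = 0.0004372.
q = √0.0004372 = 0.02091 m²/s.

q = 0.02091 m²/s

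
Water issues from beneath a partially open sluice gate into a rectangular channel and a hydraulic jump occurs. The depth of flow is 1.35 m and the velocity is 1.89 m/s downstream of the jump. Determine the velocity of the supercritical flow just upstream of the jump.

Fr₂ = V₂/√(g·y₂) = 1.89/√(9.81×1.35) = 0.519.
Since the conjugate-depth ratio holds either way, y₁/y₂ = ½[√(1 + 8Fr₂²) − 1] = ½[√3.158 − 1] = 0.389.
y₁ = 0.389 × 1.35 = 0.524 m.
V₁ = q/y₁ = 2.55/0.524 = 4.86 m/s.

V₁ = 4.86 m/s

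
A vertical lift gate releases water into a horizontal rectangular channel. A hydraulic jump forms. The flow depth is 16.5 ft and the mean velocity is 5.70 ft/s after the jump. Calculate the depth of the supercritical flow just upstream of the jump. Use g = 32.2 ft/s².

Fr₂ = V₂/√(g·y₂) = 5.70/√(32.2×16.5) = 0.247.
Applying the sequent-depth relation in reverse, y₁/y₂ = ½[√(1 + 8Fr₂²) − 1] = ½[√1.489 − 1] = 0.110.
y₁ = 0.110 × 16.5 = 1.82 ft.

y₁ = 1.82 ft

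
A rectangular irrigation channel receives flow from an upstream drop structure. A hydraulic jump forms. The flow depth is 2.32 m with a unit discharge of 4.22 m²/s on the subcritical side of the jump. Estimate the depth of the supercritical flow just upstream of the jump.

y₁ = 0.546 m

V₂ = q/y₂ = 4.22/2.32 = 1.82 m/s; Fr₂ = V₂/√(g·y₂) = 0.381.
From the momentum equation (using Fr₂), y₁/y₂ = ½[√(1 + 8Fr₂²) − 1] = ½[√2.163 − 1] = 0.235.
y₁ = 0.235 × 2.32 = 0.546 m.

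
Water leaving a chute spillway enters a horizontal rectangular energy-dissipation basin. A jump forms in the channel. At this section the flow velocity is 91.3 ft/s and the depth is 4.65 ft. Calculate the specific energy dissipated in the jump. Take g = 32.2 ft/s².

Fr₁ = V₁/√(g·y₁) = 91.3/√(32.2×4.65) = 7.46.
Conjugate-depth relation: y₂/y₁ = ½[√(1 + 8Fr₁²) − 1] = ½[√446.4 − 1] = 10.1.
y₂ = 10.1 × 4.65 = 46.8 ft.
Head loss: ΔE = (y₂ − y₁)³/(4y₁y₂) = (46.8 − 4.65)³/(4×4.65×46.8) = 74866/870 = 86.0 ft.

ΔE = 86.0 ft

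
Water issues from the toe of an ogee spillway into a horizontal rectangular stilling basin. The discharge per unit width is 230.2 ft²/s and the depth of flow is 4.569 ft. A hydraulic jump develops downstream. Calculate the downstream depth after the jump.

y₂ = 24.65 ft

V₁ = q/y₁ = 230.2/4.569 = 50.38 ft/s. Fr₁ = V₁/√(g·y₁) = 50.38/√(32.2×4.569) = 4.154.
From the momentum equation for a rectangular channel, y₂/y₁ = ½[√(1 + 8Fr₁²) − 1] = ½[√139.03 − 1] = 5.396.
y₂ = 5.396 × 4.569 = 24.65 ft.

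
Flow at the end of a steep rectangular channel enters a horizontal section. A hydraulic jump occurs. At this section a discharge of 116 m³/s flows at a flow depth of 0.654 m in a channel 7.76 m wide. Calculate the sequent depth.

q = Q/b = 116/7.76 = 14.9 m²/s; V₁ = q/y₁ = 22.9 m/s. Fr₁ = V₁/√(g·y₁) = 9.02.
By Bélanger, y₂/y₁ = ½[√(1 + 8Fr₁²) − 1] = ½[√652.4 − 1] = 12.3.
y₂ = 12.3 × 0.654 = 8.03 m.

y₂ = 8.03 m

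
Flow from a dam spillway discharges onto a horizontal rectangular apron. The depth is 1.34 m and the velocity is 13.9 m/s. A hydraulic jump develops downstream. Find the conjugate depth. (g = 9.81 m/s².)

y₂ = 6.63 m

Fr₁ = V₁/√(g·y₁) = 13.9/√(9.81×1.34) = 3.83.
Bélanger equation: y₂/y₁ = ½[√(1 + 8Fr₁²) − 1] = ½[√118.6 − 1] = 4.94.
y₂ = 4.94 × 1.34 = 6.63 m.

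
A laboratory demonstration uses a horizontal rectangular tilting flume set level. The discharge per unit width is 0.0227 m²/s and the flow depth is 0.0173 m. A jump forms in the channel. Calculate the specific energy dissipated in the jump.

V₁ = q/y₁ = 0.0227/0.0173 = 1.31 m/s. Fr₁ = V₁/√(g·y₁) = 1.31/√(9.81×0.0173) = 3.19.
Conjugate-depth relation: y₂/y₁ = ½[√(1 + 8Fr₁²) − 1] = ½[√82.16 − 1] = 4.03.
y₂ = 4.03 × 0.0173 = 0.0698 m.
Head loss: ΔE = (y₂ − y₁)³/(4y₁y₂) = (0.0698 − 0.0173)³/(4×0.0173×0.0698) = 0.000144/0.00483 = 0.0299 m.

ΔE = 0.0299 m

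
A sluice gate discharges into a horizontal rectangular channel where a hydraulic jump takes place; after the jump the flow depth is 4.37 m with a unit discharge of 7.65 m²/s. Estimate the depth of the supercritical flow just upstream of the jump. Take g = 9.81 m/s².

V₂ = q/y₂ = 7.65/4.37 = 1.75 m/s; Fr₂ = V₂/√(g·y₂) = 0.267.
Applying the sequent-depth relation in reverse, y₁/y₂ = ½[√(1 + 8Fr₂²) − 1] = ½[√1.572 − 1] = 0.127.
y₁ = 0.127 × 4.37 = 0.554 m.

y₁ = 0.554 m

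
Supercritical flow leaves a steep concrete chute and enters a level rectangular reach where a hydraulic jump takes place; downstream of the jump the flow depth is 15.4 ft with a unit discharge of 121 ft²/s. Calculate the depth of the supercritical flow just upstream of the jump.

V₂ = q/y₂ = 121/15.4 = 7.86 ft/s; Fr₂ = V₂/√(g·y₂) = 0.353.
The Bélanger relation is symmetric: y₁/y₂ = ½[√(1 + 8Fr₂²) − 1] = ½[√1.996 − 1] = 0.206.
y₁ = 0.206 × 15.4 = 3.18 ft.

y₁ = 3.18 ft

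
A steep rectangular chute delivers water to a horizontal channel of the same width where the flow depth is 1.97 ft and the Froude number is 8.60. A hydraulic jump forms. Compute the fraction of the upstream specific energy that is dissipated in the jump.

ΔE/E₁ = 0.686 (68.6%)

Fr₁ = 8.60 (given).
Conjugate-depth relation: y₂/y₁ = ½[√(1 + 8Fr₁²) − 1] = ½[√592.7 − 1] = 11.7.
y₂ = 11.7 × 1.97 = 23.0 ft.
E₁ = y₁(1 + Fr₁²/2) = 1.97×(1 + 8.60²/2) = 74.8 ft. ΔE = (y₂ − y₁)³/(4y₁y₂) = 51.3 ft. ΔE/E₁ = 51.3/74.8 = 0.686.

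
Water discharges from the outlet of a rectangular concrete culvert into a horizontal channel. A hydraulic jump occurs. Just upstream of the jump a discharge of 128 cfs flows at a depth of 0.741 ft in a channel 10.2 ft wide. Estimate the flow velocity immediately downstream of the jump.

q = Q/b = 128/10.2 = 12.5 ft²/s; V₁ = q/y₁ = 16.9 ft/s. Fr₁ = V₁/√(g·y₁) = 3.47.
By Bélanger, y₂/y₁ = ½[√(1 + 8Fr₁²) − 1] = ½[√97.16 − 1] = 4.43.
y₂ = 4.43 × 0.741 = 3.28 ft.
V₂ = q/y₂ = 12.5/3.28 = 3.82 ft/s.

V₂ = 3.82 ft/s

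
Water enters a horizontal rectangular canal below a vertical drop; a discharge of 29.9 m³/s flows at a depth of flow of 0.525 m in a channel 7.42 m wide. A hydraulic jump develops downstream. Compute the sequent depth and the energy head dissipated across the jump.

y₂ = 2.26 m; ΔE = 1.10 m

q = Q/b = 29.9/7.42 = 4.03 m²/s; V₁ = q/y₁ = 7.68 m/s. Fr₁ = V₁/√(g·y₁) = 3.38.
Sequent-depth ratio: y₂/y₁ = ½[√(1 + 8Fr₁²) − 1] = ½[√92.51 − 1] = 4.31.
y₂ = 4.31 × 0.525 = 2.26 m.
Head loss: ΔE = (y₂ − y₁)³/(4y₁y₂) = (2.26 − 0.525)³/(4×0.525×2.26) = 5.24/4.75 = 1.10 m.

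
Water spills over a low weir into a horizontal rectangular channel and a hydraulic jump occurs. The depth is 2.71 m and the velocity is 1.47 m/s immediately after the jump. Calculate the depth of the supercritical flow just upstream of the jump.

Fr₂ = V₂/√(g·y₂) = 1.47/√(9.81×2.71) = 0.285.
Since the conjugate-depth ratio holds either way, y₁/y₂ = ½[√(1 + 8Fr₂²) − 1] = ½[√1.650 − 1] = 0.142.
y₁ = 0.142 × 2.71 = 0.386 m.

y₁ = 0.386 m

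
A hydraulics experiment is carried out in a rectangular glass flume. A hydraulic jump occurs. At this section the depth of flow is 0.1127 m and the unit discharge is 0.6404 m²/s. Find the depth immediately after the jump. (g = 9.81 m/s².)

V₁ = q/y₁ = 0.6404/0.1127 = 5.682 m/s. Fr₁ = V₁/√(g·y₁) = 5.682/√(9.81×0.1127) = 5.404.
From the momentum equation for a rectangular channel, y₂/y₁ = ½[√(1 + 8Fr₁²) − 1] = ½[√234.64 − 1] = 7.159.
y₂ = 7.159 × 0.1127 = 0.8068 m.

y₂ = 0.8068 m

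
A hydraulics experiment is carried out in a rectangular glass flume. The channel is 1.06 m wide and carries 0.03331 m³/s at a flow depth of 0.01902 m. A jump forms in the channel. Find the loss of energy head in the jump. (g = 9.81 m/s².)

ΔE = 0.05862 m

q = Q/b = 0.03331/1.06 = 0.03142 m²/s; V₁ = q/y₁ = 1.652 m/s. Fr₁ = V₁/√(g·y₁) = 3.825.
Sequent-depth ratio: y₂/y₁ = ½[√(1 + 8Fr₁²) − 1] = ½[√118.04 − 1] = 4.932.
y₂ = 4.932 × 0.01902 = 0.09381 m.
Head loss: ΔE = (y₂ − y₁)³/(4y₁y₂) = (0.09381 − 0.01902)³/(4×0.01902×0.09381) = 0.0004184/0.007137 = 0.05862 m.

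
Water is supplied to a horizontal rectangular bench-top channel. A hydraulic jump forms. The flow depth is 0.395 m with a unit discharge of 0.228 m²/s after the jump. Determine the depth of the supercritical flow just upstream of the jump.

y₁ = 0.0591 m

V₂ = q/y₂ = 0.228/0.395 = 0.577 m/s; Fr₂ = V₂/√(g·y₂) = 0.293.
The Bélanger relation is symmetric: y₁/y₂ = ½[√(1 + 8Fr₂²) − 1] = ½[√1.688 − 1] = 0.150.
y₁ = 0.150 × 0.395 = 0.0591 m.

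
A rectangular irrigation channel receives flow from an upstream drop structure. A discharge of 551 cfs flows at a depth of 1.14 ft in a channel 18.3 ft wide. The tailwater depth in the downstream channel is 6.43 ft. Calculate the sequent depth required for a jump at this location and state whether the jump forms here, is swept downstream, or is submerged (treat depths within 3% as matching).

y₂ = 6.48 ft; the jump forms here

q = Q/b = 551/18.3 = 30.1 ft²/s; V₁ = q/y₁ = 26.4 ft/s. Fr₁ = V₁/√(g·y₁) = 4.36.
Conjugate-depth relation: y₂/y₁ = ½[√(1 + 8Fr₁²) − 1] = ½[√153.0 − 1] = 5.69.
y₂ = 5.69 × 1.14 = 6.48 ft.
Tailwater y_tw = 6.43 ft: y_tw ≈ y₂, so the jump forms here.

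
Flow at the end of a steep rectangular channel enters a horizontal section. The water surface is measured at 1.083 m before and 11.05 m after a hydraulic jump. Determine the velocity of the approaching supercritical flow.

For a rectangular channel the momentum equation gives q² = ½·g·y₁·y₂·(y₁ + y₂) = ½×9.81×1.083×11.05×12.13 = 712.2.
q = √712.2 = 26.69 m²/s.
V₁ = q/y₁ = 26.69/1.083 = 24.64 m/s.

V₁ = 24.64 m/s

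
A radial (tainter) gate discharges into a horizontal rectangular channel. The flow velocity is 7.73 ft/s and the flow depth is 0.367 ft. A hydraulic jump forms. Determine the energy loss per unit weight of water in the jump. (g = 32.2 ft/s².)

Fr₁ = V₁/√(g·y₁) = 7.73/√(32.2×0.367) = 2.25.
Conjugate-depth relation: y₂/y₁ = ½[√(1 + 8Fr₁²) − 1] = ½[√41.45 − 1] = 2.72.
y₂ = 2.72 × 0.367 = 0.998 ft.
q = V₁·y₁ = 7.73 × 0.367 = 2.84 ft²/s. V₂ = q/y₂ = 2.84/0.998 = 2.84 ft/s. E₁ = y₁ + V₁²/2g = 1.29 ft; E₂ = y₂ + V₂²/2g = 1.12 ft. ΔE = E₁ − E₂ = 0.171 ft.

ΔE = 0.171 ft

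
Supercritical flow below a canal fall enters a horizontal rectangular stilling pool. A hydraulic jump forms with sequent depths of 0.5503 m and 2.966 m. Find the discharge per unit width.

For a rectangular channel the momentum equation gives q² = ½·g·y₁·y₂·(y₁ + y₂) = ½×9.81×0.5503×2.966×3.516 = 28.15.
q = √28.15 = 5.306 m²/s.

q = 5.306 m²/s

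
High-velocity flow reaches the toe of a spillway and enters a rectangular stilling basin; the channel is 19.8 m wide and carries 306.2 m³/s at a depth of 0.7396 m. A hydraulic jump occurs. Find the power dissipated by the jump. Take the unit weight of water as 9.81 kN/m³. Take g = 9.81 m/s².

q = Q/b = 306.2/19.8 = 15.46 m²/s; V₁ = q/y₁ = 20.91 m/s. Fr₁ = V₁/√(g·y₁) = 7.763.
By Bélanger, y₂/y₁ = ½[√(1 + 8Fr₁²) − 1] = ½[√483.07 − 1] = 10.49.
y₂ = 10.49 × 0.7396 = 7.758 m.
V₂ = q/y₂ = 15.46/7.758 = 1.993 m/s. E₁ = y₁ + V₁²/2g = 23.02 m; E₂ = y₂ + V₂²/2g = 7.961 m. ΔE = E₁ − E₂ = 15.06 m.
P = γ·Q·ΔE = 9.81 × 306.2 × 15.06 = 45246 kW.

P = 45246 kW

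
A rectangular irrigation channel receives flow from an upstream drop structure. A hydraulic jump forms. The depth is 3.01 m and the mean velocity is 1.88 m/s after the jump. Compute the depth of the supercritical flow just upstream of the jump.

y₁ = 0.601 m

Fr₂ = V₂/√(g·y₂) = 1.88/√(9.81×3.01) = 0.346.
The Bélanger relation is symmetric: y₁/y₂ = ½[√(1 + 8Fr₂²) − 1] = ½[√1.958 − 1] = 0.200.
y₁ = 0.200 × 3.01 = 0.601 m.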